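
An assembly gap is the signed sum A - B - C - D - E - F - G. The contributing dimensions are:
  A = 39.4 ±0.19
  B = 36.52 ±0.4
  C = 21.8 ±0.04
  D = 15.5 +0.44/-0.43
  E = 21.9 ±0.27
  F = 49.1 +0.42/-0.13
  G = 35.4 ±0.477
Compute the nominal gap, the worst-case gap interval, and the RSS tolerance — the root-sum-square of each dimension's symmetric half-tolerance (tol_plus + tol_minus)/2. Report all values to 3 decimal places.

Stack each dimension's contribution:
  +A: nom +39.400 → Σnom=39.400; wc +0.190/-0.190 → slack +0.190/-0.190; half-tol=0.190, Σhalf²=0.036100
  -B: nom -36.520 → Σnom=2.880; wc +0.400/-0.400 → slack +0.590/-0.590; half-tol=0.400, Σhalf²=0.196100
  -C: nom -21.800 → Σnom=-18.920; wc +0.040/-0.040 → slack +0.630/-0.630; half-tol=0.040, Σhalf²=0.197700
  -D: nom -15.500 → Σnom=-34.420; wc +0.430/-0.440 → slack +1.060/-1.070; half-tol=0.435, Σhalf²=0.386925
  -E: nom -21.900 → Σnom=-56.320; wc +0.270/-0.270 → slack +1.330/-1.340; half-tol=0.270, Σhalf²=0.459825
  -F: nom -49.100 → Σnom=-105.420; wc +0.130/-0.420 → slack +1.460/-1.760; half-tol=0.275, Σhalf²=0.535450
  -G: nom -35.400 → Σnom=-140.820; wc +0.477/-0.477 → slack +1.937/-2.237; half-tol=0.477, Σhalf²=0.762979
Nominal = -140.820. Worst-case = [-140.820 - 2.237, -140.820 + 1.937] = [-143.057, -138.883]. RSS = √0.762979 = 0.873.

nominal=-140.820 wc=[-143.057,-138.883] rss=0.873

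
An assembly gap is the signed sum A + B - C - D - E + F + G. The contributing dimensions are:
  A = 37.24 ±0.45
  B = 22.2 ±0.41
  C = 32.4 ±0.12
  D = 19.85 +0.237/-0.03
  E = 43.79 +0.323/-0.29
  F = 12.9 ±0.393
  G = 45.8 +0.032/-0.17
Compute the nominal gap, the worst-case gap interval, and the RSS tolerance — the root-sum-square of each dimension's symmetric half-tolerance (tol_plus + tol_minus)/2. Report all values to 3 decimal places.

Stack each dimension's contribution:
  +A: nom +37.240 → Σnom=37.240; wc +0.450/-0.450 → slack +0.450/-0.450; half-tol=0.450, Σhalf²=0.202500
  +B: nom +22.200 → Σnom=59.440; wc +0.410/-0.410 → slack +0.860/-0.860; half-tol=0.410, Σhalf²=0.370600
  -C: nom -32.400 → Σnom=27.040; wc +0.120/-0.120 → slack +0.980/-0.980; half-tol=0.120, Σhalf²=0.385000
  -D: nom -19.850 → Σnom=7.190; wc +0.030/-0.237 → slack +1.010/-1.217; half-tol=0.134, Σhalf²=0.402822
  -E: nom -43.790 → Σnom=-36.600; wc +0.290/-0.323 → slack +1.300/-1.540; half-tol=0.306, Σhalf²=0.496764
  +F: nom +12.900 → Σnom=-23.700; wc +0.393/-0.393 → slack +1.693/-1.933; half-tol=0.393, Σhalf²=0.651214
  +G: nom +45.800 → Σnom=22.100; wc +0.032/-0.170 → slack +1.725/-2.103; half-tol=0.101, Σhalf²=0.661415
Nominal = 22.100. Worst-case = [22.100 - 2.103, 22.100 + 1.725] = [19.997, 23.825]. RSS = √0.661415 = 0.813.

nominal=22.100 wc=[19.997,23.825] rss=0.813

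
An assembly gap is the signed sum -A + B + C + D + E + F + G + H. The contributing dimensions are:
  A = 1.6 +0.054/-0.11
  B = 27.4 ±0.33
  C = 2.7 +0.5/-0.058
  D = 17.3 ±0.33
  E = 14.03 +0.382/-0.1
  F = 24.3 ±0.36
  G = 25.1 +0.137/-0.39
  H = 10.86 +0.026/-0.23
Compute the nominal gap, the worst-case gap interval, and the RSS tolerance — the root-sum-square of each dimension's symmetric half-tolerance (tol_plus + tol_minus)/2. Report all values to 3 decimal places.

nominal=120.090 wc=[118.238,122.265] rss=0.759

Stack each dimension's contribution:
  -A: nom -1.600 → Σnom=-1.600; wc +0.110/-0.054 → slack +0.110/-0.054; half-tol=0.082, Σhalf²=0.006724
  +B: nom +27.400 → Σnom=25.800; wc +0.330/-0.330 → slack +0.440/-0.384; half-tol=0.330, Σhalf²=0.115624
  +C: nom +2.700 → Σnom=28.500; wc +0.500/-0.058 → slack +0.940/-0.442; half-tol=0.279, Σhalf²=0.193465
  +D: nom +17.300 → Σnom=45.800; wc +0.330/-0.330 → slack +1.270/-0.772; half-tol=0.330, Σhalf²=0.302365
  +E: nom +14.030 → Σnom=59.830; wc +0.382/-0.100 → slack +1.652/-0.872; half-tol=0.241, Σhalf²=0.360446
  +F: nom +24.300 → Σnom=84.130; wc +0.360/-0.360 → slack +2.012/-1.232; half-tol=0.360, Σhalf²=0.490046
  +G: nom +25.100 → Σnom=109.230; wc +0.137/-0.390 → slack +2.149/-1.622; half-tol=0.264, Σhalf²=0.559478
  +H: nom +10.860 → Σnom=120.090; wc +0.026/-0.230 → slack +2.175/-1.852; half-tol=0.128, Σhalf²=0.575862
Nominal = 120.090. Worst-case = [120.090 - 1.852, 120.090 + 2.175] = [118.238, 122.265]. RSS = √0.575862 = 0.759.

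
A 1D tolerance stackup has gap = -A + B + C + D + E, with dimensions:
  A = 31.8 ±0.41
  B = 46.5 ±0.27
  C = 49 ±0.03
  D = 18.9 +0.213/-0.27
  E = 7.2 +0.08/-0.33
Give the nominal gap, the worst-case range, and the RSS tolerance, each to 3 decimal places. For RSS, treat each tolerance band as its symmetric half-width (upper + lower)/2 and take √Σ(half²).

Stack each dimension's contribution:
  -A: nom -31.800 → Σnom=-31.800; wc +0.410/-0.410 → slack +0.410/-0.410; half-tol=0.410, Σhalf²=0.168100
  +B: nom +46.500 → Σnom=14.700; wc +0.270/-0.270 → slack +0.680/-0.680; half-tol=0.270, Σhalf²=0.241000
  +C: nom +49.000 → Σnom=63.700; wc +0.030/-0.030 → slack +0.710/-0.710; half-tol=0.030, Σhalf²=0.241900
  +D: nom +18.900 → Σnom=82.600; wc +0.213/-0.270 → slack +0.923/-0.980; half-tol=0.241, Σhalf²=0.300222
  +E: nom +7.200 → Σnom=89.800; wc +0.080/-0.330 → slack +1.003/-1.310; half-tol=0.205, Σhalf²=0.342247
Nominal = 89.800. Worst-case = [89.800 - 1.310, 89.800 + 1.003] = [88.490, 90.803]. RSS = √0.342247 = 0.585.

nominal=89.800 wc=[88.490,90.803] rss=0.585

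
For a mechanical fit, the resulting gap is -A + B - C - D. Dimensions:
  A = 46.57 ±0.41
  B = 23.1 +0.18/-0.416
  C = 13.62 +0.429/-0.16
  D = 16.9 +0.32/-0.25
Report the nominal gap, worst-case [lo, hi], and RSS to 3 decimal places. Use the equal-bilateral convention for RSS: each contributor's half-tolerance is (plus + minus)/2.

Stack each dimension's contribution:
  -A: nom -46.570 → Σnom=-46.570; wc +0.410/-0.410 → slack +0.410/-0.410; half-tol=0.410, Σhalf²=0.168100
  +B: nom +23.100 → Σnom=-23.470; wc +0.180/-0.416 → slack +0.590/-0.826; half-tol=0.298, Σhalf²=0.256904
  -C: nom -13.620 → Σnom=-37.090; wc +0.160/-0.429 → slack +0.750/-1.255; half-tol=0.294, Σhalf²=0.343634
  -D: nom -16.900 → Σnom=-53.990; wc +0.250/-0.320 → slack +1.000/-1.575; half-tol=0.285, Σhalf²=0.424859
Nominal = -53.990. Worst-case = [-53.990 - 1.575, -53.990 + 1.000] = [-55.565, -52.990]. RSS = √0.424859 = 0.652.

nominal=-53.990 wc=[-55.565,-52.990] rss=0.652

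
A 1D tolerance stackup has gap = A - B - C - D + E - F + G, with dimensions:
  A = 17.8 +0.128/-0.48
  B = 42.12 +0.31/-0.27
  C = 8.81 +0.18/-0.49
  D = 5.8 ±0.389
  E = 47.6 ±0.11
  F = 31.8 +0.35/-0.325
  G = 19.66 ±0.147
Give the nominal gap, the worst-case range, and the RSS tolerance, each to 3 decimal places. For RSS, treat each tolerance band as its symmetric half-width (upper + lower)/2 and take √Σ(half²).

Stack each dimension's contribution:
  +A: nom +17.800 → Σnom=17.800; wc +0.128/-0.480 → slack +0.128/-0.480; half-tol=0.304, Σhalf²=0.092416
  -B: nom -42.120 → Σnom=-24.320; wc +0.270/-0.310 → slack +0.398/-0.790; half-tol=0.290, Σhalf²=0.176516
  -C: nom -8.810 → Σnom=-33.130; wc +0.490/-0.180 → slack +0.888/-0.970; half-tol=0.335, Σhalf²=0.288741
  -D: nom -5.800 → Σnom=-38.930; wc +0.389/-0.389 → slack +1.277/-1.359; half-tol=0.389, Σhalf²=0.440062
  +E: nom +47.600 → Σnom=8.670; wc +0.110/-0.110 → slack +1.387/-1.469; half-tol=0.110, Σhalf²=0.452162
  -F: nom -31.800 → Σnom=-23.130; wc +0.325/-0.350 → slack +1.712/-1.819; half-tol=0.338, Σhalf²=0.566068
  +G: nom +19.660 → Σnom=-3.470; wc +0.147/-0.147 → slack +1.859/-1.966; half-tol=0.147, Σhalf²=0.587677
Nominal = -3.470. Worst-case = [-3.470 - 1.966, -3.470 + 1.859] = [-5.436, -1.611]. RSS = √0.587677 = 0.767.

nominal=-3.470 wc=[-5.436,-1.611] rss=0.767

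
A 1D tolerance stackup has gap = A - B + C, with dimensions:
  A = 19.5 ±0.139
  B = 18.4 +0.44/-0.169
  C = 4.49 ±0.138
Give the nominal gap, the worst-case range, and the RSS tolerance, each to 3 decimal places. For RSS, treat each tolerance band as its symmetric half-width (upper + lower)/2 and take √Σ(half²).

nominal=5.590 wc=[4.873,6.036] rss=0.362

Stack each dimension's contribution:
  +A: nom +19.500 → Σnom=19.500; wc +0.139/-0.139 → slack +0.139/-0.139; half-tol=0.139, Σhalf²=0.019321
  -B: nom -18.400 → Σnom=1.100; wc +0.169/-0.440 → slack +0.308/-0.579; half-tol=0.304, Σhalf²=0.112041
  +C: nom +4.490 → Σnom=5.590; wc +0.138/-0.138 → slack +0.446/-0.717; half-tol=0.138, Σhalf²=0.131085
Nominal = 5.590. Worst-case = [5.590 - 0.717, 5.590 + 0.446] = [4.873, 6.036]. RSS = √0.131085 = 0.362.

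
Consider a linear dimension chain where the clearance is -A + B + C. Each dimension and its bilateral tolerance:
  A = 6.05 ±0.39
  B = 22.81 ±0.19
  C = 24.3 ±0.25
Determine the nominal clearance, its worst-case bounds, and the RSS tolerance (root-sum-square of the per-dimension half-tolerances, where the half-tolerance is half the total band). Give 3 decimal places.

nominal=41.060 wc=[40.230,41.890] rss=0.501

Stack each dimension's contribution:
  -A: nom -6.050 → Σnom=-6.050; wc +0.390/-0.390 → slack +0.390/-0.390; half-tol=0.390, Σhalf²=0.152100
  +B: nom +22.810 → Σnom=16.760; wc +0.190/-0.190 → slack +0.580/-0.580; half-tol=0.190, Σhalf²=0.188200
  +C: nom +24.300 → Σnom=41.060; wc +0.250/-0.250 → slack +0.830/-0.830; half-tol=0.250, Σhalf²=0.250700
Nominal = 41.060. Worst-case = [41.060 - 0.830, 41.060 + 0.830] = [40.230, 41.890]. RSS = √0.250700 = 0.501.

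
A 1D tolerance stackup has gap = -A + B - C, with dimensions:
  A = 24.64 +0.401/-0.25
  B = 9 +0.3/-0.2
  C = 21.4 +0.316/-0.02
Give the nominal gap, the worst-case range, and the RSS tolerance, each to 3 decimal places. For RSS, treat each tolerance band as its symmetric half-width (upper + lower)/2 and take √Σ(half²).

Stack each dimension's contribution:
  -A: nom -24.640 → Σnom=-24.640; wc +0.250/-0.401 → slack +0.250/-0.401; half-tol=0.326, Σhalf²=0.105950
  +B: nom +9.000 → Σnom=-15.640; wc +0.300/-0.200 → slack +0.550/-0.601; half-tol=0.250, Σhalf²=0.168450
  -C: nom -21.400 → Σnom=-37.040; wc +0.020/-0.316 → slack +0.570/-0.917; half-tol=0.168, Σhalf²=0.196674
Nominal = -37.040. Worst-case = [-37.040 - 0.917, -37.040 + 0.570] = [-37.957, -36.470]. RSS = √0.196674 = 0.443.

nominal=-37.040 wc=[-37.957,-36.470] rss=0.443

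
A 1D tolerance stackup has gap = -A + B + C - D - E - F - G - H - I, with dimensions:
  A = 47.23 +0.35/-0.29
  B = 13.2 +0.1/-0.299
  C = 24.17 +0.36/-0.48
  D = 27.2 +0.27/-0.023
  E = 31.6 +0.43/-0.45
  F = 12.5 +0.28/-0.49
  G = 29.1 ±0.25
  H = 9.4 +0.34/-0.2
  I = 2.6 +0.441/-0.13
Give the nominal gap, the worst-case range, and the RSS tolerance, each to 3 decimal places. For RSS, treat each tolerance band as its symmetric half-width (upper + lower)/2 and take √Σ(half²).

Stack each dimension's contribution:
  -A: nom -47.230 → Σnom=-47.230; wc +0.290/-0.350 → slack +0.290/-0.350; half-tol=0.320, Σhalf²=0.102400
  +B: nom +13.200 → Σnom=-34.030; wc +0.100/-0.299 → slack +0.390/-0.649; half-tol=0.200, Σhalf²=0.142200
  +C: nom +24.170 → Σnom=-9.860; wc +0.360/-0.480 → slack +0.750/-1.129; half-tol=0.420, Σhalf²=0.318600
  -D: nom -27.200 → Σnom=-37.060; wc +0.023/-0.270 → slack +0.773/-1.399; half-tol=0.147, Σhalf²=0.340062
  -E: nom -31.600 → Σnom=-68.660; wc +0.450/-0.430 → slack +1.223/-1.829; half-tol=0.440, Σhalf²=0.533662
  -F: nom -12.500 → Σnom=-81.160; wc +0.490/-0.280 → slack +1.713/-2.109; half-tol=0.385, Σhalf²=0.681887
  -G: nom -29.100 → Σnom=-110.260; wc +0.250/-0.250 → slack +1.963/-2.359; half-tol=0.250, Σhalf²=0.744387
  -H: nom -9.400 → Σnom=-119.660; wc +0.200/-0.340 → slack +2.163/-2.699; half-tol=0.270, Σhalf²=0.817287
  -I: nom -2.600 → Σnom=-122.260; wc +0.130/-0.441 → slack +2.293/-3.140; half-tol=0.285, Σhalf²=0.898798
Nominal = -122.260. Worst-case = [-122.260 - 3.140, -122.260 + 2.293] = [-125.400, -119.967]. RSS = √0.898798 = 0.948.

nominal=-122.260 wc=[-125.400,-119.967] rss=0.948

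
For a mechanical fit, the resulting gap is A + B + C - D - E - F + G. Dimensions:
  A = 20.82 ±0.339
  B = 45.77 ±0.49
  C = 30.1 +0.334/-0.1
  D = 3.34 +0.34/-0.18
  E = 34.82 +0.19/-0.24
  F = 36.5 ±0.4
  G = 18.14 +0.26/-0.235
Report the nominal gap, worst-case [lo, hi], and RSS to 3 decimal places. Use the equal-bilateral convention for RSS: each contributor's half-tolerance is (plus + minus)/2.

nominal=40.170 wc=[38.076,42.413] rss=0.859

Stack each dimension's contribution:
  +A: nom +20.820 → Σnom=20.820; wc +0.339/-0.339 → slack +0.339/-0.339; half-tol=0.339, Σhalf²=0.114921
  +B: nom +45.770 → Σnom=66.590; wc +0.490/-0.490 → slack +0.829/-0.829; half-tol=0.490, Σhalf²=0.355021
  +C: nom +30.100 → Σnom=96.690; wc +0.334/-0.100 → slack +1.163/-0.929; half-tol=0.217, Σhalf²=0.402110
  -D: nom -3.340 → Σnom=93.350; wc +0.180/-0.340 → slack +1.343/-1.269; half-tol=0.260, Σhalf²=0.469710
  -E: nom -34.820 → Σnom=58.530; wc +0.240/-0.190 → slack +1.583/-1.459; half-tol=0.215, Σhalf²=0.515935
  -F: nom -36.500 → Σnom=22.030; wc +0.400/-0.400 → slack +1.983/-1.859; half-tol=0.400, Σhalf²=0.675935
  +G: nom +18.140 → Σnom=40.170; wc +0.260/-0.235 → slack +2.243/-2.094; half-tol=0.247, Σhalf²=0.737191
Nominal = 40.170. Worst-case = [40.170 - 2.094, 40.170 + 2.243] = [38.076, 42.413]. RSS = √0.737191 = 0.859.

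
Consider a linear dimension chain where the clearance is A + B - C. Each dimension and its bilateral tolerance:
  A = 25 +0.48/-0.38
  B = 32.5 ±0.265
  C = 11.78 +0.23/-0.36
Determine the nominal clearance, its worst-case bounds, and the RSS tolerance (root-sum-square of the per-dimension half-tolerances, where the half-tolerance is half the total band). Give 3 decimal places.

Stack each dimension's contribution:
  +A: nom +25.000 → Σnom=25.000; wc +0.480/-0.380 → slack +0.480/-0.380; half-tol=0.430, Σhalf²=0.184900
  +B: nom +32.500 → Σnom=57.500; wc +0.265/-0.265 → slack +0.745/-0.645; half-tol=0.265, Σhalf²=0.255125
  -C: nom -11.780 → Σnom=45.720; wc +0.360/-0.230 → slack +1.105/-0.875; half-tol=0.295, Σhalf²=0.342150
Nominal = 45.720. Worst-case = [45.720 - 0.875, 45.720 + 1.105] = [44.845, 46.825]. RSS = √0.342150 = 0.585.

nominal=45.720 wc=[44.845,46.825] rss=0.585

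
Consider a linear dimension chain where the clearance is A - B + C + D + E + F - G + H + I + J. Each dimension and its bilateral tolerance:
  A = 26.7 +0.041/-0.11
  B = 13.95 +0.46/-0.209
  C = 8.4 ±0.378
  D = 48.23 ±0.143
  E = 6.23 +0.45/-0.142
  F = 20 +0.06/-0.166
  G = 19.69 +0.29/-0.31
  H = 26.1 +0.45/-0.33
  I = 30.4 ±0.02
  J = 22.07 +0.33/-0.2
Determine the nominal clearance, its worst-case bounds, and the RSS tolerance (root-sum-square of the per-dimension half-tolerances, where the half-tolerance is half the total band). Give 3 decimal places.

Stack each dimension's contribution:
  +A: nom +26.700 → Σnom=26.700; wc +0.041/-0.110 → slack +0.041/-0.110; half-tol=0.075, Σhalf²=0.005700
  -B: nom -13.950 → Σnom=12.750; wc +0.209/-0.460 → slack +0.250/-0.570; half-tol=0.335, Σhalf²=0.117591
  +C: nom +8.400 → Σnom=21.150; wc +0.378/-0.378 → slack +0.628/-0.948; half-tol=0.378, Σhalf²=0.260475
  +D: nom +48.230 → Σnom=69.380; wc +0.143/-0.143 → slack +0.771/-1.091; half-tol=0.143, Σhalf²=0.280924
  +E: nom +6.230 → Σnom=75.610; wc +0.450/-0.142 → slack +1.221/-1.233; half-tol=0.296, Σhalf²=0.368540
  +F: nom +20.000 → Σnom=95.610; wc +0.060/-0.166 → slack +1.281/-1.399; half-tol=0.113, Σhalf²=0.381308
  -G: nom -19.690 → Σnom=75.920; wc +0.310/-0.290 → slack +1.591/-1.689; half-tol=0.300, Σhalf²=0.471309
  +H: nom +26.100 → Σnom=102.020; wc +0.450/-0.330 → slack +2.041/-2.019; half-tol=0.390, Σhalf²=0.623409
  +I: nom +30.400 → Σnom=132.420; wc +0.020/-0.020 → slack +2.061/-2.039; half-tol=0.020, Σhalf²=0.623808
  +J: nom +22.070 → Σnom=154.490; wc +0.330/-0.200 → slack +2.391/-2.239; half-tol=0.265, Σhalf²=0.694033
Nominal = 154.490. Worst-case = [154.490 - 2.239, 154.490 + 2.391] = [152.251, 156.881]. RSS = √0.694033 = 0.833.

nominal=154.490 wc=[152.251,156.881] rss=0.833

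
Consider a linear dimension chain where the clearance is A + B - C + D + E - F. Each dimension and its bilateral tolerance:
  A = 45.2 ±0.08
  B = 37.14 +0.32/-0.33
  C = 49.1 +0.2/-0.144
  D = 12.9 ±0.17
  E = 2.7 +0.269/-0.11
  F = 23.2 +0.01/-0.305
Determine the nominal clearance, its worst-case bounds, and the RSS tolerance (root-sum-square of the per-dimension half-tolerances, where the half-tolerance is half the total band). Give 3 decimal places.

Stack each dimension's contribution:
  +A: nom +45.200 → Σnom=45.200; wc +0.080/-0.080 → slack +0.080/-0.080; half-tol=0.080, Σhalf²=0.006400
  +B: nom +37.140 → Σnom=82.340; wc +0.320/-0.330 → slack +0.400/-0.410; half-tol=0.325, Σhalf²=0.112025
  -C: nom -49.100 → Σnom=33.240; wc +0.144/-0.200 → slack +0.544/-0.610; half-tol=0.172, Σhalf²=0.141609
  +D: nom +12.900 → Σnom=46.140; wc +0.170/-0.170 → slack +0.714/-0.780; half-tol=0.170, Σhalf²=0.170509
  +E: nom +2.700 → Σnom=48.840; wc +0.269/-0.110 → slack +0.983/-0.890; half-tol=0.190, Σhalf²=0.206419
  -F: nom -23.200 → Σnom=25.640; wc +0.305/-0.010 → slack +1.288/-0.900; half-tol=0.158, Σhalf²=0.231226
Nominal = 25.640. Worst-case = [25.640 - 0.900, 25.640 + 1.288] = [24.740, 26.928]. RSS = √0.231226 = 0.481.

nominal=25.640 wc=[24.740,26.928] rss=0.481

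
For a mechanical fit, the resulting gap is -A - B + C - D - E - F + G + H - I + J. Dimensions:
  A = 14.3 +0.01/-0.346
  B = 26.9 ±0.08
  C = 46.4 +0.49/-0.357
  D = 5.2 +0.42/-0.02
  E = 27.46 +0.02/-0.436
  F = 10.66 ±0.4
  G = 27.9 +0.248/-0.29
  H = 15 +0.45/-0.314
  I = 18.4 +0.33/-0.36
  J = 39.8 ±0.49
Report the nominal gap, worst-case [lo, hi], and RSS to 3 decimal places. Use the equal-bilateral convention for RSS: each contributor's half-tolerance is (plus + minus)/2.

nominal=26.180 wc=[23.469,29.500] rss=1.027

Stack each dimension's contribution:
  -A: nom -14.300 → Σnom=-14.300; wc +0.346/-0.010 → slack +0.346/-0.010; half-tol=0.178, Σhalf²=0.031684
  -B: nom -26.900 → Σnom=-41.200; wc +0.080/-0.080 → slack +0.426/-0.090; half-tol=0.080, Σhalf²=0.038084
  +C: nom +46.400 → Σnom=5.200; wc +0.490/-0.357 → slack +0.916/-0.447; half-tol=0.423, Σhalf²=0.217436
  -D: nom -5.200 → Σnom=-0.000; wc +0.020/-0.420 → slack +0.936/-0.867; half-tol=0.220, Σhalf²=0.265836
  -E: nom -27.460 → Σnom=-27.460; wc +0.436/-0.020 → slack +1.372/-0.887; half-tol=0.228, Σhalf²=0.317820
  -F: nom -10.660 → Σnom=-38.120; wc +0.400/-0.400 → slack +1.772/-1.287; half-tol=0.400, Σhalf²=0.477820
  +G: nom +27.900 → Σnom=-10.220; wc +0.248/-0.290 → slack +2.020/-1.577; half-tol=0.269, Σhalf²=0.550181
  +H: nom +15.000 → Σnom=4.780; wc +0.450/-0.314 → slack +2.470/-1.891; half-tol=0.382, Σhalf²=0.696105
  -I: nom -18.400 → Σnom=-13.620; wc +0.360/-0.330 → slack +2.830/-2.221; half-tol=0.345, Σhalf²=0.815130
  +J: nom +39.800 → Σnom=26.180; wc +0.490/-0.490 → slack +3.320/-2.711; half-tol=0.490, Σhalf²=1.055230
Nominal = 26.180. Worst-case = [26.180 - 2.711, 26.180 + 3.320] = [23.469, 29.500]. RSS = √1.055230 = 1.027.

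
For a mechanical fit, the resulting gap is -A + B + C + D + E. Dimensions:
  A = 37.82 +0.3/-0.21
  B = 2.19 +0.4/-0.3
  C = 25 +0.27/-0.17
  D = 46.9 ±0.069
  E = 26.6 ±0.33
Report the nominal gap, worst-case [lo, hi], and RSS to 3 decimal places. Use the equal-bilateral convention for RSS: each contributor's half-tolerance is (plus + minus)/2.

nominal=62.870 wc=[61.701,64.149] rss=0.591

Stack each dimension's contribution:
  -A: nom -37.820 → Σnom=-37.820; wc +0.210/-0.300 → slack +0.210/-0.300; half-tol=0.255, Σhalf²=0.065025
  +B: nom +2.190 → Σnom=-35.630; wc +0.400/-0.300 → slack +0.610/-0.600; half-tol=0.350, Σhalf²=0.187525
  +C: nom +25.000 → Σnom=-10.630; wc +0.270/-0.170 → slack +0.880/-0.770; half-tol=0.220, Σhalf²=0.235925
  +D: nom +46.900 → Σnom=36.270; wc +0.069/-0.069 → slack +0.949/-0.839; half-tol=0.069, Σhalf²=0.240686
  +E: nom +26.600 → Σnom=62.870; wc +0.330/-0.330 → slack +1.279/-1.169; half-tol=0.330, Σhalf²=0.349586
Nominal = 62.870. Worst-case = [62.870 - 1.169, 62.870 + 1.279] = [61.701, 64.149]. RSS = √0.349586 = 0.591.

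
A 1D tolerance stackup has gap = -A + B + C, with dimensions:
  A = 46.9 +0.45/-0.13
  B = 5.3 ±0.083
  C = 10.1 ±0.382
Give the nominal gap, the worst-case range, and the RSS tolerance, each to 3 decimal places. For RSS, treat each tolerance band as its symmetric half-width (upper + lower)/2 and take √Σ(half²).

Stack each dimension's contribution:
  -A: nom -46.900 → Σnom=-46.900; wc +0.130/-0.450 → slack +0.130/-0.450; half-tol=0.290, Σhalf²=0.084100
  +B: nom +5.300 → Σnom=-41.600; wc +0.083/-0.083 → slack +0.213/-0.533; half-tol=0.083, Σhalf²=0.090989
  +C: nom +10.100 → Σnom=-31.500; wc +0.382/-0.382 → slack +0.595/-0.915; half-tol=0.382, Σhalf²=0.236913
Nominal = -31.500. Worst-case = [-31.500 - 0.915, -31.500 + 0.595] = [-32.415, -30.905]. RSS = √0.236913 = 0.487.

nominal=-31.500 wc=[-32.415,-30.905] rss=0.487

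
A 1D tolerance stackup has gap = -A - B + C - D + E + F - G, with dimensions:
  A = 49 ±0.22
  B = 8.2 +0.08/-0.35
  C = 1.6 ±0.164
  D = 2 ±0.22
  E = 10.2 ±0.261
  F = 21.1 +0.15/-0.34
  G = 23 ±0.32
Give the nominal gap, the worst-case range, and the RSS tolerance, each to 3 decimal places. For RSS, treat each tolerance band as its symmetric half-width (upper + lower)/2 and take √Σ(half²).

nominal=-49.300 wc=[-50.905,-47.615] rss=0.633

Stack each dimension's contribution:
  -A: nom -49.000 → Σnom=-49.000; wc +0.220/-0.220 → slack +0.220/-0.220; half-tol=0.220, Σhalf²=0.048400
  -B: nom -8.200 → Σnom=-57.200; wc +0.350/-0.080 → slack +0.570/-0.300; half-tol=0.215, Σhalf²=0.094625
  +C: nom +1.600 → Σnom=-55.600; wc +0.164/-0.164 → slack +0.734/-0.464; half-tol=0.164, Σhalf²=0.121521
  -D: nom -2.000 → Σnom=-57.600; wc +0.220/-0.220 → slack +0.954/-0.684; half-tol=0.220, Σhalf²=0.169921
  +E: nom +10.200 → Σnom=-47.400; wc +0.261/-0.261 → slack +1.215/-0.945; half-tol=0.261, Σhalf²=0.238042
  +F: nom +21.100 → Σnom=-26.300; wc +0.150/-0.340 → slack +1.365/-1.285; half-tol=0.245, Σhalf²=0.298067
  -G: nom -23.000 → Σnom=-49.300; wc +0.320/-0.320 → slack +1.685/-1.605; half-tol=0.320, Σhalf²=0.400467
Nominal = -49.300. Worst-case = [-49.300 - 1.605, -49.300 + 1.685] = [-50.905, -47.615]. RSS = √0.400467 = 0.633.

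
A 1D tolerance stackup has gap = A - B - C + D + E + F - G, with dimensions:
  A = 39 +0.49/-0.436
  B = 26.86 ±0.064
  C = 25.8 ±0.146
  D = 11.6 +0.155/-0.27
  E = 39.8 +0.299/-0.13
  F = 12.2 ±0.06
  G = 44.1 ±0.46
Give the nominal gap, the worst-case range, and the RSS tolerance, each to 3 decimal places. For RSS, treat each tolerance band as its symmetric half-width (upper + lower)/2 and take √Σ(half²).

Stack each dimension's contribution:
  +A: nom +39.000 → Σnom=39.000; wc +0.490/-0.436 → slack +0.490/-0.436; half-tol=0.463, Σhalf²=0.214369
  -B: nom -26.860 → Σnom=12.140; wc +0.064/-0.064 → slack +0.554/-0.500; half-tol=0.064, Σhalf²=0.218465
  -C: nom -25.800 → Σnom=-13.660; wc +0.146/-0.146 → slack +0.700/-0.646; half-tol=0.146, Σhalf²=0.239781
  +D: nom +11.600 → Σnom=-2.060; wc +0.155/-0.270 → slack +0.855/-0.916; half-tol=0.213, Σhalf²=0.284937
  +E: nom +39.800 → Σnom=37.740; wc +0.299/-0.130 → slack +1.154/-1.046; half-tol=0.214, Σhalf²=0.330947
  +F: nom +12.200 → Σnom=49.940; wc +0.060/-0.060 → slack +1.214/-1.106; half-tol=0.060, Σhalf²=0.334547
  -G: nom -44.100 → Σnom=5.840; wc +0.460/-0.460 → slack +1.674/-1.566; half-tol=0.460, Σhalf²=0.546148
Nominal = 5.840. Worst-case = [5.840 - 1.566, 5.840 + 1.674] = [4.274, 7.514]. RSS = √0.546148 = 0.739.

nominal=5.840 wc=[4.274,7.514] rss=0.739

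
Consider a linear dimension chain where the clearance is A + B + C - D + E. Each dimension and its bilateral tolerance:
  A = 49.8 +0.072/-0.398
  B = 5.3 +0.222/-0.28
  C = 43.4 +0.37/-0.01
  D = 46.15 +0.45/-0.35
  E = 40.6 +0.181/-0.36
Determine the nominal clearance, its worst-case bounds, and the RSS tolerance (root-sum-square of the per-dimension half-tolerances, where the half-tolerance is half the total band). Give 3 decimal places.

nominal=92.950 wc=[91.452,94.145] rss=0.622

Stack each dimension's contribution:
  +A: nom +49.800 → Σnom=49.800; wc +0.072/-0.398 → slack +0.072/-0.398; half-tol=0.235, Σhalf²=0.055225
  +B: nom +5.300 → Σnom=55.100; wc +0.222/-0.280 → slack +0.294/-0.678; half-tol=0.251, Σhalf²=0.118226
  +C: nom +43.400 → Σnom=98.500; wc +0.370/-0.010 → slack +0.664/-0.688; half-tol=0.190, Σhalf²=0.154326
  -D: nom -46.150 → Σnom=52.350; wc +0.350/-0.450 → slack +1.014/-1.138; half-tol=0.400, Σhalf²=0.314326
  +E: nom +40.600 → Σnom=92.950; wc +0.181/-0.360 → slack +1.195/-1.498; half-tol=0.270, Σhalf²=0.387496
Nominal = 92.950. Worst-case = [92.950 - 1.498, 92.950 + 1.195] = [91.452, 94.145]. RSS = √0.387496 = 0.622.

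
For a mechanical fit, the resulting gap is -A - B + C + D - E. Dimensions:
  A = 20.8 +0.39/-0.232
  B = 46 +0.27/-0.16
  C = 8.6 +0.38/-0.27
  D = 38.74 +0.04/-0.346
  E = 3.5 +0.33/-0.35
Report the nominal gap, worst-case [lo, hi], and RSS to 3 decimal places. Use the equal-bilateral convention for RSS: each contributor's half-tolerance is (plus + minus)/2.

Stack each dimension's contribution:
  -A: nom -20.800 → Σnom=-20.800; wc +0.232/-0.390 → slack +0.232/-0.390; half-tol=0.311, Σhalf²=0.096721
  -B: nom -46.000 → Σnom=-66.800; wc +0.160/-0.270 → slack +0.392/-0.660; half-tol=0.215, Σhalf²=0.142946
  +C: nom +8.600 → Σnom=-58.200; wc +0.380/-0.270 → slack +0.772/-0.930; half-tol=0.325, Σhalf²=0.248571
  +D: nom +38.740 → Σnom=-19.460; wc +0.040/-0.346 → slack +0.812/-1.276; half-tol=0.193, Σhalf²=0.285820
  -E: nom -3.500 → Σnom=-22.960; wc +0.350/-0.330 → slack +1.162/-1.606; half-tol=0.340, Σhalf²=0.401420
Nominal = -22.960. Worst-case = [-22.960 - 1.606, -22.960 + 1.162] = [-24.566, -21.798]. RSS = √0.401420 = 0.634.

nominal=-22.960 wc=[-24.566,-21.798] rss=0.634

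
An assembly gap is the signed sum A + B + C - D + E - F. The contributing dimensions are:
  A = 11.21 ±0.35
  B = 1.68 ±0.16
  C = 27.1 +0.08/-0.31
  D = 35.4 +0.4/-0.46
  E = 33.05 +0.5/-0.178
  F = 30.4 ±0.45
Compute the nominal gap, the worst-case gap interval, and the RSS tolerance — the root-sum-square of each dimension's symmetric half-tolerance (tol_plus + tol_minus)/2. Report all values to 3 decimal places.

Stack each dimension's contribution:
  +A: nom +11.210 → Σnom=11.210; wc +0.350/-0.350 → slack +0.350/-0.350; half-tol=0.350, Σhalf²=0.122500
  +B: nom +1.680 → Σnom=12.890; wc +0.160/-0.160 → slack +0.510/-0.510; half-tol=0.160, Σhalf²=0.148100
  +C: nom +27.100 → Σnom=39.990; wc +0.080/-0.310 → slack +0.590/-0.820; half-tol=0.195, Σhalf²=0.186125
  -D: nom -35.400 → Σnom=4.590; wc +0.460/-0.400 → slack +1.050/-1.220; half-tol=0.430, Σhalf²=0.371025
  +E: nom +33.050 → Σnom=37.640; wc +0.500/-0.178 → slack +1.550/-1.398; half-tol=0.339, Σhalf²=0.485946
  -F: nom -30.400 → Σnom=7.240; wc +0.450/-0.450 → slack +2.000/-1.848; half-tol=0.450, Σhalf²=0.688446
Nominal = 7.240. Worst-case = [7.240 - 1.848, 7.240 + 2.000] = [5.392, 9.240]. RSS = √0.688446 = 0.830.

nominal=7.240 wc=[5.392,9.240] rss=0.830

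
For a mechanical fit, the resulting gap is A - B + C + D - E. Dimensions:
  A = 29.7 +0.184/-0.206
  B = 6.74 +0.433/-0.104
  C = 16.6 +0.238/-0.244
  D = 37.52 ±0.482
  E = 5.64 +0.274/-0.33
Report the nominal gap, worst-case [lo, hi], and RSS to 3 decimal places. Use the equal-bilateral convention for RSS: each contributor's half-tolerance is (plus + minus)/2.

nominal=71.440 wc=[69.801,72.778] rss=0.701

Stack each dimension's contribution:
  +A: nom +29.700 → Σnom=29.700; wc +0.184/-0.206 → slack +0.184/-0.206; half-tol=0.195, Σhalf²=0.038025
  -B: nom -6.740 → Σnom=22.960; wc +0.104/-0.433 → slack +0.288/-0.639; half-tol=0.269, Σhalf²=0.110117
  +C: nom +16.600 → Σnom=39.560; wc +0.238/-0.244 → slack +0.526/-0.883; half-tol=0.241, Σhalf²=0.168198
  +D: nom +37.520 → Σnom=77.080; wc +0.482/-0.482 → slack +1.008/-1.365; half-tol=0.482, Σhalf²=0.400522
  -E: nom -5.640 → Σnom=71.440; wc +0.330/-0.274 → slack +1.338/-1.639; half-tol=0.302, Σhalf²=0.491726
Nominal = 71.440. Worst-case = [71.440 - 1.639, 71.440 + 1.338] = [69.801, 72.778]. RSS = √0.491726 = 0.701.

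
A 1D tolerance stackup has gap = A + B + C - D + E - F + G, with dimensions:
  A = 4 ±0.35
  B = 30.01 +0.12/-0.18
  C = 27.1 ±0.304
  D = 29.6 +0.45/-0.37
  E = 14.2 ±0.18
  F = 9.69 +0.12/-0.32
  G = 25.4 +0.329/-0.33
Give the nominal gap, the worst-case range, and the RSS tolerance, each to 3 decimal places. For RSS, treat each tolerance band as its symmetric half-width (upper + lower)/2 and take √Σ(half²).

Stack each dimension's contribution:
  +A: nom +4.000 → Σnom=4.000; wc +0.350/-0.350 → slack +0.350/-0.350; half-tol=0.350, Σhalf²=0.122500
  +B: nom +30.010 → Σnom=34.010; wc +0.120/-0.180 → slack +0.470/-0.530; half-tol=0.150, Σhalf²=0.145000
  +C: nom +27.100 → Σnom=61.110; wc +0.304/-0.304 → slack +0.774/-0.834; half-tol=0.304, Σhalf²=0.237416
  -D: nom -29.600 → Σnom=31.510; wc +0.370/-0.450 → slack +1.144/-1.284; half-tol=0.410, Σhalf²=0.405516
  +E: nom +14.200 → Σnom=45.710; wc +0.180/-0.180 → slack +1.324/-1.464; half-tol=0.180, Σhalf²=0.437916
  -F: nom -9.690 → Σnom=36.020; wc +0.320/-0.120 → slack +1.644/-1.584; half-tol=0.220, Σhalf²=0.486316
  +G: nom +25.400 → Σnom=61.420; wc +0.329/-0.330 → slack +1.973/-1.914; half-tol=0.330, Σhalf²=0.594886
Nominal = 61.420. Worst-case = [61.420 - 1.914, 61.420 + 1.973] = [59.506, 63.393]. RSS = √0.594886 = 0.771.

nominal=61.420 wc=[59.506,63.393] rss=0.771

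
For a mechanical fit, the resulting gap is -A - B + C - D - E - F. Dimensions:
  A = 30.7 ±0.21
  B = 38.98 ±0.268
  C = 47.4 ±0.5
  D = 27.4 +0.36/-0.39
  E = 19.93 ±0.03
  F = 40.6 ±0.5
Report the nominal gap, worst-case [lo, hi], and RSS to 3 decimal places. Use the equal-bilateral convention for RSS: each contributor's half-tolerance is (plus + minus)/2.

Stack each dimension's contribution:
  -A: nom -30.700 → Σnom=-30.700; wc +0.210/-0.210 → slack +0.210/-0.210; half-tol=0.210, Σhalf²=0.044100
  -B: nom -38.980 → Σnom=-69.680; wc +0.268/-0.268 → slack +0.478/-0.478; half-tol=0.268, Σhalf²=0.115924
  +C: nom +47.400 → Σnom=-22.280; wc +0.500/-0.500 → slack +0.978/-0.978; half-tol=0.500, Σhalf²=0.365924
  -D: nom -27.400 → Σnom=-49.680; wc +0.390/-0.360 → slack +1.368/-1.338; half-tol=0.375, Σhalf²=0.506549
  -E: nom -19.930 → Σnom=-69.610; wc +0.030/-0.030 → slack +1.398/-1.368; half-tol=0.030, Σhalf²=0.507449
  -F: nom -40.600 → Σnom=-110.210; wc +0.500/-0.500 → slack +1.898/-1.868; half-tol=0.500, Σhalf²=0.757449
Nominal = -110.210. Worst-case = [-110.210 - 1.868, -110.210 + 1.898] = [-112.078, -108.312]. RSS = √0.757449 = 0.870.

nominal=-110.210 wc=[-112.078,-108.312] rss=0.870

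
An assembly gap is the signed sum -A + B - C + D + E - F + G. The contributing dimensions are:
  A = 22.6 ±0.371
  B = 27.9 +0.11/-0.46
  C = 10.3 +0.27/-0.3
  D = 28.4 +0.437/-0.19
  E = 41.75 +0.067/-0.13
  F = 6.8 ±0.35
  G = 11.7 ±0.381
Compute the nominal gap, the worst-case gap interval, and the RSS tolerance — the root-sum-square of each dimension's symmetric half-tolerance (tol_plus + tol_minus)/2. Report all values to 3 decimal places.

nominal=70.050 wc=[67.898,72.066] rss=0.822

Stack each dimension's contribution:
  -A: nom -22.600 → Σnom=-22.600; wc +0.371/-0.371 → slack +0.371/-0.371; half-tol=0.371, Σhalf²=0.137641
  +B: nom +27.900 → Σnom=5.300; wc +0.110/-0.460 → slack +0.481/-0.831; half-tol=0.285, Σhalf²=0.218866
  -C: nom -10.300 → Σnom=-5.000; wc +0.300/-0.270 → slack +0.781/-1.101; half-tol=0.285, Σhalf²=0.300091
  +D: nom +28.400 → Σnom=23.400; wc +0.437/-0.190 → slack +1.218/-1.291; half-tol=0.314, Σhalf²=0.398373
  +E: nom +41.750 → Σnom=65.150; wc +0.067/-0.130 → slack +1.285/-1.421; half-tol=0.099, Σhalf²=0.408076
  -F: nom -6.800 → Σnom=58.350; wc +0.350/-0.350 → slack +1.635/-1.771; half-tol=0.350, Σhalf²=0.530575
  +G: nom +11.700 → Σnom=70.050; wc +0.381/-0.381 → slack +2.016/-2.152; half-tol=0.381, Σhalf²=0.675736
Nominal = 70.050. Worst-case = [70.050 - 2.152, 70.050 + 2.016] = [67.898, 72.066]. RSS = √0.675736 = 0.822.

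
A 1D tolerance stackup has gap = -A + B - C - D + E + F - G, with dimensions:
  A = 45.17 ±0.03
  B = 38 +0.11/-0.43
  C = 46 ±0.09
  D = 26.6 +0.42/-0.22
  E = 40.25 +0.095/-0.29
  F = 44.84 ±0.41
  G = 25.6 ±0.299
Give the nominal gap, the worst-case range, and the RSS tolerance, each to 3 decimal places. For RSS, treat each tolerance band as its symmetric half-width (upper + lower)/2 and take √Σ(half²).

nominal=-20.280 wc=[-22.249,-19.026] rss=0.692

Stack each dimension's contribution:
  -A: nom -45.170 → Σnom=-45.170; wc +0.030/-0.030 → slack +0.030/-0.030; half-tol=0.030, Σhalf²=0.000900
  +B: nom +38.000 → Σnom=-7.170; wc +0.110/-0.430 → slack +0.140/-0.460; half-tol=0.270, Σhalf²=0.073800
  -C: nom -46.000 → Σnom=-53.170; wc +0.090/-0.090 → slack +0.230/-0.550; half-tol=0.090, Σhalf²=0.081900
  -D: nom -26.600 → Σnom=-79.770; wc +0.220/-0.420 → slack +0.450/-0.970; half-tol=0.320, Σhalf²=0.184300
  +E: nom +40.250 → Σnom=-39.520; wc +0.095/-0.290 → slack +0.545/-1.260; half-tol=0.193, Σhalf²=0.221356
  +F: nom +44.840 → Σnom=5.320; wc +0.410/-0.410 → slack +0.955/-1.670; half-tol=0.410, Σhalf²=0.389456
  -G: nom -25.600 → Σnom=-20.280; wc +0.299/-0.299 → slack +1.254/-1.969; half-tol=0.299, Σhalf²=0.478857
Nominal = -20.280. Worst-case = [-20.280 - 1.969, -20.280 + 1.254] = [-22.249, -19.026]. RSS = √0.478857 = 0.692.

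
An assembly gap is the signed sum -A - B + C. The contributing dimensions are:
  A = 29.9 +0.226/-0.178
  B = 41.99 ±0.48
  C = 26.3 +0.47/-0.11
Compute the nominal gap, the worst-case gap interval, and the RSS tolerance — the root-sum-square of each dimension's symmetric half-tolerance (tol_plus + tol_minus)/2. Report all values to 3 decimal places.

nominal=-45.590 wc=[-46.406,-44.462] rss=0.596

Stack each dimension's contribution:
  -A: nom -29.900 → Σnom=-29.900; wc +0.178/-0.226 → slack +0.178/-0.226; half-tol=0.202, Σhalf²=0.040804
  -B: nom -41.990 → Σnom=-71.890; wc +0.480/-0.480 → slack +0.658/-0.706; half-tol=0.480, Σhalf²=0.271204
  +C: nom +26.300 → Σnom=-45.590; wc +0.470/-0.110 → slack +1.128/-0.816; half-tol=0.290, Σhalf²=0.355304
Nominal = -45.590. Worst-case = [-45.590 - 0.816, -45.590 + 1.128] = [-46.406, -44.462]. RSS = √0.355304 = 0.596.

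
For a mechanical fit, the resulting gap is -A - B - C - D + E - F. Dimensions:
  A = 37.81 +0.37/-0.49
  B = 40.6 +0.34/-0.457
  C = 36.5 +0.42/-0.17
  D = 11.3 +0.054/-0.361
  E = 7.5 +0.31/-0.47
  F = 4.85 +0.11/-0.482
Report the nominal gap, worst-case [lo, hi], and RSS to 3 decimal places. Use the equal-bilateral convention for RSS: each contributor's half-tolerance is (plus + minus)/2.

nominal=-123.560 wc=[-125.324,-121.290] rss=0.845

Stack each dimension's contribution:
  -A: nom -37.810 → Σnom=-37.810; wc +0.490/-0.370 → slack +0.490/-0.370; half-tol=0.430, Σhalf²=0.184900
  -B: nom -40.600 → Σnom=-78.410; wc +0.457/-0.340 → slack +0.947/-0.710; half-tol=0.399, Σhalf²=0.343702
  -C: nom -36.500 → Σnom=-114.910; wc +0.170/-0.420 → slack +1.117/-1.130; half-tol=0.295, Σhalf²=0.430727
  -D: nom -11.300 → Σnom=-126.210; wc +0.361/-0.054 → slack +1.478/-1.184; half-tol=0.207, Σhalf²=0.473784
  +E: nom +7.500 → Σnom=-118.710; wc +0.310/-0.470 → slack +1.788/-1.654; half-tol=0.390, Σhalf²=0.625884
  -F: nom -4.850 → Σnom=-123.560; wc +0.482/-0.110 → slack +2.270/-1.764; half-tol=0.296, Σhalf²=0.713500
Nominal = -123.560. Worst-case = [-123.560 - 1.764, -123.560 + 2.270] = [-125.324, -121.290]. RSS = √0.713500 = 0.845.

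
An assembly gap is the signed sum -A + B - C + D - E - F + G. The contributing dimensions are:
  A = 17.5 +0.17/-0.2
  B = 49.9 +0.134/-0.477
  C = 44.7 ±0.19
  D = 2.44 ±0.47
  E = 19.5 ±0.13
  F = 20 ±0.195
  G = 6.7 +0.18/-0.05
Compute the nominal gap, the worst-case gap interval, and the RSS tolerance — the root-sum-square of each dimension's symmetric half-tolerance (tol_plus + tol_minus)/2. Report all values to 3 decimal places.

nominal=-42.660 wc=[-44.342,-41.161] rss=0.673

Stack each dimension's contribution:
  -A: nom -17.500 → Σnom=-17.500; wc +0.200/-0.170 → slack +0.200/-0.170; half-tol=0.185, Σhalf²=0.034225
  +B: nom +49.900 → Σnom=32.400; wc +0.134/-0.477 → slack +0.334/-0.647; half-tol=0.305, Σhalf²=0.127555
  -C: nom -44.700 → Σnom=-12.300; wc +0.190/-0.190 → slack +0.524/-0.837; half-tol=0.190, Σhalf²=0.163655
  +D: nom +2.440 → Σnom=-9.860; wc +0.470/-0.470 → slack +0.994/-1.307; half-tol=0.470, Σhalf²=0.384555
  -E: nom -19.500 → Σnom=-29.360; wc +0.130/-0.130 → slack +1.124/-1.437; half-tol=0.130, Σhalf²=0.401455
  -F: nom -20.000 → Σnom=-49.360; wc +0.195/-0.195 → slack +1.319/-1.632; half-tol=0.195, Σhalf²=0.439480
  +G: nom +6.700 → Σnom=-42.660; wc +0.180/-0.050 → slack +1.499/-1.682; half-tol=0.115, Σhalf²=0.452705
Nominal = -42.660. Worst-case = [-42.660 - 1.682, -42.660 + 1.499] = [-44.342, -41.161]. RSS = √0.452705 = 0.673.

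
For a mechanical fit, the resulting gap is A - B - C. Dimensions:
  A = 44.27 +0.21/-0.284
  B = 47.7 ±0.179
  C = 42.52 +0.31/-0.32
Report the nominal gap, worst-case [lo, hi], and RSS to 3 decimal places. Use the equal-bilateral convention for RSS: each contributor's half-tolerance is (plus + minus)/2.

Stack each dimension's contribution:
  +A: nom +44.270 → Σnom=44.270; wc +0.210/-0.284 → slack +0.210/-0.284; half-tol=0.247, Σhalf²=0.061009
  -B: nom -47.700 → Σnom=-3.430; wc +0.179/-0.179 → slack +0.389/-0.463; half-tol=0.179, Σhalf²=0.093050
  -C: nom -42.520 → Σnom=-45.950; wc +0.320/-0.310 → slack +0.709/-0.773; half-tol=0.315, Σhalf²=0.192275
Nominal = -45.950. Worst-case = [-45.950 - 0.773, -45.950 + 0.709] = [-46.723, -45.241]. RSS = √0.192275 = 0.438.

nominal=-45.950 wc=[-46.723,-45.241] rss=0.438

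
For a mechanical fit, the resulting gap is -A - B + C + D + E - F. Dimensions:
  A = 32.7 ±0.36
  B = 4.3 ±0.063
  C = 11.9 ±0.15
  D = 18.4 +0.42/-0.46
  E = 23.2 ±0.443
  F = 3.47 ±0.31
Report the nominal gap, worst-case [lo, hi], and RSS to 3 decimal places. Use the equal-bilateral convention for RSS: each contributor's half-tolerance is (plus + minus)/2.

Stack each dimension's contribution:
  -A: nom -32.700 → Σnom=-32.700; wc +0.360/-0.360 → slack +0.360/-0.360; half-tol=0.360, Σhalf²=0.129600
  -B: nom -4.300 → Σnom=-37.000; wc +0.063/-0.063 → slack +0.423/-0.423; half-tol=0.063, Σhalf²=0.133569
  +C: nom +11.900 → Σnom=-25.100; wc +0.150/-0.150 → slack +0.573/-0.573; half-tol=0.150, Σhalf²=0.156069
  +D: nom +18.400 → Σnom=-6.700; wc +0.420/-0.460 → slack +0.993/-1.033; half-tol=0.440, Σhalf²=0.349669
  +E: nom +23.200 → Σnom=16.500; wc +0.443/-0.443 → slack +1.436/-1.476; half-tol=0.443, Σhalf²=0.545918
  -F: nom -3.470 → Σnom=13.030; wc +0.310/-0.310 → slack +1.746/-1.786; half-tol=0.310, Σhalf²=0.642018
Nominal = 13.030. Worst-case = [13.030 - 1.786, 13.030 + 1.746] = [11.244, 14.776]. RSS = √0.642018 = 0.801.

nominal=13.030 wc=[11.244,14.776] rss=0.801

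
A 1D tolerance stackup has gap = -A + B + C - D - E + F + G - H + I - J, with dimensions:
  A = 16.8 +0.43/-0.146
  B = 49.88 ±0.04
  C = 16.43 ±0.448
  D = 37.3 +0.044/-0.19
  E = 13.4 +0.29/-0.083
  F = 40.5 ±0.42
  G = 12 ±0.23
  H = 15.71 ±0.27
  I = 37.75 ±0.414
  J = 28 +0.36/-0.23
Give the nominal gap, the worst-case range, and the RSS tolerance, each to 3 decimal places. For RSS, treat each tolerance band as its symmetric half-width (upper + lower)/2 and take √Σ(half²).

Stack each dimension's contribution:
  -A: nom -16.800 → Σnom=-16.800; wc +0.146/-0.430 → slack +0.146/-0.430; half-tol=0.288, Σhalf²=0.082944
  +B: nom +49.880 → Σnom=33.080; wc +0.040/-0.040 → slack +0.186/-0.470; half-tol=0.040, Σhalf²=0.084544
  +C: nom +16.430 → Σnom=49.510; wc +0.448/-0.448 → slack +0.634/-0.918; half-tol=0.448, Σhalf²=0.285248
  -D: nom -37.300 → Σnom=12.210; wc +0.190/-0.044 → slack +0.824/-0.962; half-tol=0.117, Σhalf²=0.298937
  -E: nom -13.400 → Σnom=-1.190; wc +0.083/-0.290 → slack +0.907/-1.252; half-tol=0.186, Σhalf²=0.333719
  +F: nom +40.500 → Σnom=39.310; wc +0.420/-0.420 → slack +1.327/-1.672; half-tol=0.420, Σhalf²=0.510119
  +G: nom +12.000 → Σnom=51.310; wc +0.230/-0.230 → slack +1.557/-1.902; half-tol=0.230, Σhalf²=0.563019
  -H: nom -15.710 → Σnom=35.600; wc +0.270/-0.270 → slack +1.827/-2.172; half-tol=0.270, Σhalf²=0.635919
  +I: nom +37.750 → Σnom=73.350; wc +0.414/-0.414 → slack +2.241/-2.586; half-tol=0.414, Σhalf²=0.807315
  -J: nom -28.000 → Σnom=45.350; wc +0.230/-0.360 → slack +2.471/-2.946; half-tol=0.295, Σhalf²=0.894340
Nominal = 45.350. Worst-case = [45.350 - 2.946, 45.350 + 2.471] = [42.404, 47.821]. RSS = √0.894340 = 0.946.

nominal=45.350 wc=[42.404,47.821] rss=0.946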